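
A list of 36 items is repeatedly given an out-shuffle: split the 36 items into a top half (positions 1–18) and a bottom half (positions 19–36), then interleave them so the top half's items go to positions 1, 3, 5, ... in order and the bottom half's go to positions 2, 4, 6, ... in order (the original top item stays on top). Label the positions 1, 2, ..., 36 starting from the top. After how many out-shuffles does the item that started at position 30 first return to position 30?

Follow position 30 under repeated out-shuffles:
30 → 24 → 12 → 23 → 10 → 19 → 2 → 3 → 5 → 9 → 17 → 33 → 30
It first returns after 12 out-shuffles.

12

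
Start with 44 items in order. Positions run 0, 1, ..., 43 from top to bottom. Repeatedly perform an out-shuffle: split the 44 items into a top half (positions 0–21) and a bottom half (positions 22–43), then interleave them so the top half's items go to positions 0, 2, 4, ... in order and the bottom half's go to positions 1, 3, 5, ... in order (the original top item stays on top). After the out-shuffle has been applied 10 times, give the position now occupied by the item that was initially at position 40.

24

Track the item's position through each out-shuffle:
40 → 37 → 31 → 19 → 38 → 33 → 23 → 3 → 6 → 12 → 24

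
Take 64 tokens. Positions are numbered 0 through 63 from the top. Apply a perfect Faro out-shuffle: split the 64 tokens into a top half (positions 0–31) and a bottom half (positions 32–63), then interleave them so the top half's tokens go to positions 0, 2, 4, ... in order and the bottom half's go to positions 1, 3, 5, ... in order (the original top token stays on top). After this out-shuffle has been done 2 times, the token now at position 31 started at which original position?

Work backwards from position 31, undoing one out-shuffle at a time:
31 ← 47 ← 55
So the token now at position 31 started at position 55.

55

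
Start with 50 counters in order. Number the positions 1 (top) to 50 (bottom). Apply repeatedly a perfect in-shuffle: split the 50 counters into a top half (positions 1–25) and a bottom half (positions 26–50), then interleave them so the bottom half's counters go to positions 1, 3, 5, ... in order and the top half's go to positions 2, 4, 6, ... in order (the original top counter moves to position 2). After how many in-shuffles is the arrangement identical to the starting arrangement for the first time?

8

The in-shuffle permutes the 50 positions with cycle lengths [2, 8, 8, 8, 8, 8, 8].
Every counter is home exactly when every cycle has completed a whole number of laps, i.e. after lcm(2, 8) = 8 in-shuffles.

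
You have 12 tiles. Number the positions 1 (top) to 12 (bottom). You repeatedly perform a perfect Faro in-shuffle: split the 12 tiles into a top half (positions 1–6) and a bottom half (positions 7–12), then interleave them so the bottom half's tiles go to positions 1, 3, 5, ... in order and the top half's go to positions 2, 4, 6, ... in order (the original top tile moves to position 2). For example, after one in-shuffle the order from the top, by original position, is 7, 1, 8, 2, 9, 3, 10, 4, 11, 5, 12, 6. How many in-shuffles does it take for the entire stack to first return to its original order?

The in-shuffle permutes the 12 positions with cycle lengths [12].
Every tile is home exactly when every cycle has completed a whole number of laps, i.e. after lcm(12) = 12 in-shuffles.

12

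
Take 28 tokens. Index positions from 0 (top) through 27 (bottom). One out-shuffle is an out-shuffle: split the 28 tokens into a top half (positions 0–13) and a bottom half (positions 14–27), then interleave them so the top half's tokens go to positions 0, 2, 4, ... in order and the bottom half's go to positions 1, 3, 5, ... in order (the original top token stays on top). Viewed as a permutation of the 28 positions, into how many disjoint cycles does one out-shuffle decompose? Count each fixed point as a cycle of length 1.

Trace each unvisited position around until it returns:
(0) (1 2 4 8 16 5 ... len 18) (3 6 12 24 21 15) (9 18) (27)
5 cycles in total.

5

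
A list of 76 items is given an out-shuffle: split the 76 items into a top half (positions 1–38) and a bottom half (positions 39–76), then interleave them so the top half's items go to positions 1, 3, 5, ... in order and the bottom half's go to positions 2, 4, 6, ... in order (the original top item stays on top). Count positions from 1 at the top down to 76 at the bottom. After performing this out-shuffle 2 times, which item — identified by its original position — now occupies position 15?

Work backwards from position 15, undoing one out-shuffle at a time:
15 ← 8 ← 42
So the item now at position 15 started at position 42.

42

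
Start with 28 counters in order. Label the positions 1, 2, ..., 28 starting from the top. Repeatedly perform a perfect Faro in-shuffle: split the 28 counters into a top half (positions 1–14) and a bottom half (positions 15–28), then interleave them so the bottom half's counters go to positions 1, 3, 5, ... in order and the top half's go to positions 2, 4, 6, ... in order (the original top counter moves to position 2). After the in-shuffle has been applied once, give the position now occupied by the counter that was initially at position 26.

Track the counter's position through each in-shuffle:
26 → 23

23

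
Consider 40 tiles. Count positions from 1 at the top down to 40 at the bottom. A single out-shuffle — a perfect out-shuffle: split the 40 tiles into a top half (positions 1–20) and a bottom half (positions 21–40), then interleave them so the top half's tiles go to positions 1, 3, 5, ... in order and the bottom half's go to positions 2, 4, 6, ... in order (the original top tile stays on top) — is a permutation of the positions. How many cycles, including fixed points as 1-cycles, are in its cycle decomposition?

6

Trace each unvisited position around until it returns:
(1) (2 3 5 9 17 33 ... len 12) (4 7 13 25 10 19 ... len 12) (8 15 29 18 35 30 ... len 12) (14 27) (40)
6 cycles in total.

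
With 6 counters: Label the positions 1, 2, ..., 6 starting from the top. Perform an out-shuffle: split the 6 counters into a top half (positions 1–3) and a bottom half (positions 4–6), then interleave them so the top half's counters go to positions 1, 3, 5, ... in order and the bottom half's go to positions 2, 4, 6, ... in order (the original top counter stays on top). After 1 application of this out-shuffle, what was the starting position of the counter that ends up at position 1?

Work backwards from position 1, undoing one out-shuffle at a time:
1 ← 1
So the counter now at position 1 started at position 1.

1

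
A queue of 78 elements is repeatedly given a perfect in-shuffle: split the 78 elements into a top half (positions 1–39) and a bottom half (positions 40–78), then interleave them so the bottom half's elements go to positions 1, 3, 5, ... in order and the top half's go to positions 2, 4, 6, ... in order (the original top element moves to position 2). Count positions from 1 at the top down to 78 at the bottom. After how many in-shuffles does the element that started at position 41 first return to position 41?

39

Follow position 41 under repeated in-shuffles:
41 → 3 → 6 → 12 → 24 → 48 → 17 → 34 → ... → 41 (length 39)
It first returns after 39 in-shuffles.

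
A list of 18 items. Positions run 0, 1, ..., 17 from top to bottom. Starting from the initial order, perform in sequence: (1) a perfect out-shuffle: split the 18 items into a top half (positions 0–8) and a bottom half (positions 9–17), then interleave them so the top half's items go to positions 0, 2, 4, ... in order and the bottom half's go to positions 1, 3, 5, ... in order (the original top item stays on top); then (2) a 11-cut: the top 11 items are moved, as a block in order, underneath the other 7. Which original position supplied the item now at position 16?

Undo the operations in reverse order, starting from position 16:
  undo op 2 (cut 11): 16 ← 9
  undo op 1 (out-shuffle, from bottom half): 9 ← 13
So the item at position 16 came from original position 13.

13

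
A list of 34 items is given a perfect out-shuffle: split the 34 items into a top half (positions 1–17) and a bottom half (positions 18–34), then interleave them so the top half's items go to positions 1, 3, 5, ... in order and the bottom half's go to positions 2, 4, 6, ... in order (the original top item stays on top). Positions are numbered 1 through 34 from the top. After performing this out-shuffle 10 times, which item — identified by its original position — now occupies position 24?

24

Work backwards from position 24, undoing one out-shuffle at a time:
24 ← 29 ← 15 ← 8 ← 21 ← 11 ← 6 ← 20 ← 27 ← 14 ← 24
So the item now at position 24 started at position 24.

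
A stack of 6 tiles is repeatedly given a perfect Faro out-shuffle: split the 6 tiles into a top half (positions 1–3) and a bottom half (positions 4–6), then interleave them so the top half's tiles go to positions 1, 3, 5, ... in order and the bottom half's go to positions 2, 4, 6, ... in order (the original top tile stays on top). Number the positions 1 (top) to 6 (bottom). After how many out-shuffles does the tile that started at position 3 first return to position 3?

Follow position 3 under repeated out-shuffles:
3 → 5 → 4 → 2 → 3
It first returns after 4 out-shuffles.

4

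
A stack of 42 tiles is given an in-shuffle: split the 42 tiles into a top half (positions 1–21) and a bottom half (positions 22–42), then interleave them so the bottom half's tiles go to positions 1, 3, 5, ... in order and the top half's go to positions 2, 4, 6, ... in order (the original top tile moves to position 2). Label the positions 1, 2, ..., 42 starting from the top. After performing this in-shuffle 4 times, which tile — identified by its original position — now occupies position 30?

Work backwards from position 30, undoing one in-shuffle at a time:
30 ← 15 ← 29 ← 36 ← 18
So the tile now at position 30 started at position 18.

18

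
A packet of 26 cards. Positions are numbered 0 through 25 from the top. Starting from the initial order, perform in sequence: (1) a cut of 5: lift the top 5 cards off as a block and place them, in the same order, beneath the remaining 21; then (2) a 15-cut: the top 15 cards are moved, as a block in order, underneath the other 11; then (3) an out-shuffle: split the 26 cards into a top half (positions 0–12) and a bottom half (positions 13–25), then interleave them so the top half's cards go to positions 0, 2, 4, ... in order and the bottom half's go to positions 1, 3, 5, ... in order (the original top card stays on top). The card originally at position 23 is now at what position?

Track the card from position 23 forward through each operation:
  after op 1 (cut 5): 23 → 18
  after op 2 (cut 15): 18 → 3
  after op 3 (out-shuffle): 3 → 6

6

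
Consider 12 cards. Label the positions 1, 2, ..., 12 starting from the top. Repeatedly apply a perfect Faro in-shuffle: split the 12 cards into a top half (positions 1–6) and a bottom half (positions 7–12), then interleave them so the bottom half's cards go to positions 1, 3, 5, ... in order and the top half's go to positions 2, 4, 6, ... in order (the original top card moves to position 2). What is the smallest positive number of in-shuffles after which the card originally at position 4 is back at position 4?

12

Follow position 4 under repeated in-shuffles:
4 → 8 → 3 → 6 → 12 → 11 → 9 → 5 → 10 → 7 → 1 → 2 → 4
It first returns after 12 in-shuffles.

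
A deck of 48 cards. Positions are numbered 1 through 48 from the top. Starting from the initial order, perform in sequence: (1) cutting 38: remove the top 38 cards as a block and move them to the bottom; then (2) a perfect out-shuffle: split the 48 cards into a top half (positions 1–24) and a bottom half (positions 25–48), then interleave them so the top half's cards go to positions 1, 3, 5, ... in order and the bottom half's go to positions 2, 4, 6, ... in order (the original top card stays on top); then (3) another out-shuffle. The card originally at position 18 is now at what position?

15

Track the card from position 18 forward through each operation:
  after op 1 (cut 38): 18 → 28
  after op 2 (out-shuffle): 28 → 8
  after op 3 (out-shuffle): 8 → 15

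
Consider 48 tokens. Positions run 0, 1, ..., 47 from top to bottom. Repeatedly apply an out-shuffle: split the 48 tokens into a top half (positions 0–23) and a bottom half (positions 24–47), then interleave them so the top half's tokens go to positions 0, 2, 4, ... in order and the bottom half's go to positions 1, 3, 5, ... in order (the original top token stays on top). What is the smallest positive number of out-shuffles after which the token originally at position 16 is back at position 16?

Follow position 16 under repeated out-shuffles:
16 → 32 → 17 → 34 → 21 → 42 → 37 → 27 → ... → 16 (length 23)
It first returns after 23 out-shuffles.

23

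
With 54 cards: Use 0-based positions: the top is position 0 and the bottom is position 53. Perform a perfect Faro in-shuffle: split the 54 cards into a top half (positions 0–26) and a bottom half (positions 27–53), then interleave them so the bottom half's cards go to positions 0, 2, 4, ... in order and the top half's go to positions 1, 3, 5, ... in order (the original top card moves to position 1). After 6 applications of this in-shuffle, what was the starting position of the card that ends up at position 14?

Work backwards from position 14, undoing one in-shuffle at a time:
14 ← 34 ← 44 ← 49 ← 24 ← 39 ← 19
So the card now at position 14 started at position 19.

19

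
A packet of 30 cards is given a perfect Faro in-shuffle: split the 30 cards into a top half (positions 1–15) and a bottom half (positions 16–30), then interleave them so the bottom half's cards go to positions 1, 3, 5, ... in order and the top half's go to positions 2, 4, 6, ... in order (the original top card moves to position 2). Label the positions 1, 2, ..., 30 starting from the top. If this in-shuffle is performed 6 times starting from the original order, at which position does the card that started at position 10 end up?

Track the card's position through each in-shuffle:
10 → 20 → 9 → 18 → 5 → 10 → 20

20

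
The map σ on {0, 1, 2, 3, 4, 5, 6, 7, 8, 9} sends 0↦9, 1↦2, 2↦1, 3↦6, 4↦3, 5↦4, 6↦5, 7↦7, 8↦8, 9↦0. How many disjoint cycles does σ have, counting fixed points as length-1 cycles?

Cycle decomposition: (0 9) (1 2) (3 6 5 4) (7) (8).
5 cycles.

5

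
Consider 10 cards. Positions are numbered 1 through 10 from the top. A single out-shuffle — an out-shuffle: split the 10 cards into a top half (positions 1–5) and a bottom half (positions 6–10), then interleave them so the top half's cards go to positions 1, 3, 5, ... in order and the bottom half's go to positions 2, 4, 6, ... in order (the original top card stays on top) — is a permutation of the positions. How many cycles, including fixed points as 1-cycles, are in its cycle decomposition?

4

Trace each unvisited position around until it returns:
(1) (2 3 5 9 8 6) (4 7) (10)
4 cycles in total.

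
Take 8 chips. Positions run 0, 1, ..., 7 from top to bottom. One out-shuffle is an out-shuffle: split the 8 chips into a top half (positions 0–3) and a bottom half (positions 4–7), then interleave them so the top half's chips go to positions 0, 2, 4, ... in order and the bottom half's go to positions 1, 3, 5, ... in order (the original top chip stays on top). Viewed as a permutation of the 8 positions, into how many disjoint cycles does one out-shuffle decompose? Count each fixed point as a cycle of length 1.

4

Trace each unvisited position around until it returns:
(0) (1 2 4) (3 6 5) (7)
4 cycles in total.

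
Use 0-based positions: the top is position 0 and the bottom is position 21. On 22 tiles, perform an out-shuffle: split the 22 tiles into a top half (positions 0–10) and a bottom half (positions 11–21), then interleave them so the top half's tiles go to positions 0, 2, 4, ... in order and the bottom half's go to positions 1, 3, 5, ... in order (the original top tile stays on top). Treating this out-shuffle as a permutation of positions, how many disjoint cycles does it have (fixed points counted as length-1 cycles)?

7

Trace each unvisited position around until it returns:
(0) (1 2 4 8 16 11) (3 6 12) (5 10 20 19 17 13) (7 14) (9 18 15) (21)
7 cycles in total.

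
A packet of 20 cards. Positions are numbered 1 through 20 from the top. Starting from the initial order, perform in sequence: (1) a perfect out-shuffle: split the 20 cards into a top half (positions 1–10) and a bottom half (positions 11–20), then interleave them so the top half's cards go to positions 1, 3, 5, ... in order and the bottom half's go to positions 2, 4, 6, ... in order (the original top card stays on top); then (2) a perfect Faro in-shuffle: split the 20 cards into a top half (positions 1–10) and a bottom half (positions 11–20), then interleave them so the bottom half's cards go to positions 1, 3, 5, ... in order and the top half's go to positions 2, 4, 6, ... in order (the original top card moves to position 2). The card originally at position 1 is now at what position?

Track the card from position 1 forward through each operation:
  after op 1 (out-shuffle): 1 → 1
  after op 2 (in-shuffle): 1 → 2

2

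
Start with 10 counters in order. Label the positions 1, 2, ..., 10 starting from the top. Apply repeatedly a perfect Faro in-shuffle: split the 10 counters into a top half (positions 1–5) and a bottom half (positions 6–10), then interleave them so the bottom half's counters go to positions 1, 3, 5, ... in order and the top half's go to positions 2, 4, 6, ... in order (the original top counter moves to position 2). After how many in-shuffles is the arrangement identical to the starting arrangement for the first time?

10

The in-shuffle permutes the 10 positions with cycle lengths [10].
Every counter is home exactly when every cycle has completed a whole number of laps, i.e. after lcm(10) = 10 in-shuffles.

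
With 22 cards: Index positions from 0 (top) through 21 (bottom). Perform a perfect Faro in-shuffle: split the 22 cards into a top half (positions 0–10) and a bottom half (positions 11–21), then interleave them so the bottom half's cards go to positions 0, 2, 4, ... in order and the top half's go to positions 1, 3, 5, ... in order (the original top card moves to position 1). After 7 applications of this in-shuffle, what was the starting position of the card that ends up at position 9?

Work backwards from position 9, undoing one in-shuffle at a time:
9 ← 4 ← 13 ← 6 ← 14 ← 18 ← 20 ← 21
So the card now at position 9 started at position 21.

21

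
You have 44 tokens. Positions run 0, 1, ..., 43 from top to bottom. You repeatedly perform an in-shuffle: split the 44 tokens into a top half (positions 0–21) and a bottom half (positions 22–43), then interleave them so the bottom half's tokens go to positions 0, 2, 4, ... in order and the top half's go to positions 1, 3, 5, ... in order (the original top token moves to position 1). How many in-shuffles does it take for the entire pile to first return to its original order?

12

The in-shuffle permutes the 44 positions with cycle lengths [2, 4, 4, 4, 6, 12, 12].
Every token is home exactly when every cycle has completed a whole number of laps, i.e. after lcm(2, 4, 6, 12) = 12 in-shuffles.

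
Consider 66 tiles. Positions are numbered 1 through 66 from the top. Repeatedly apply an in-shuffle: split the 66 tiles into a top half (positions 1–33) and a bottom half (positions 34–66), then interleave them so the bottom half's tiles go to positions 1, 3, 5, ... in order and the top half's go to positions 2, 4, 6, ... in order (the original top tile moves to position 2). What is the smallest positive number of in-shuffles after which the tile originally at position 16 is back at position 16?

66

Follow position 16 under repeated in-shuffles:
16 → 32 → 64 → 61 → 55 → 43 → 19 → 38 → ... → 16 (length 66)
It first returns after 66 in-shuffles.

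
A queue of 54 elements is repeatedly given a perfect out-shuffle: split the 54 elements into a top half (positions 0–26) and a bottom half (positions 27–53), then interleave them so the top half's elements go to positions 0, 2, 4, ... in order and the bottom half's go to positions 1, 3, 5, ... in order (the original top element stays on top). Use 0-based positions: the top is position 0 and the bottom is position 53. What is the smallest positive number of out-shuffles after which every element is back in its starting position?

52

The out-shuffle permutes the 54 positions with cycle lengths [1, 1, 52].
Every element is home exactly when every cycle has completed a whole number of laps, i.e. after lcm(1, 52) = 52 out-shuffles.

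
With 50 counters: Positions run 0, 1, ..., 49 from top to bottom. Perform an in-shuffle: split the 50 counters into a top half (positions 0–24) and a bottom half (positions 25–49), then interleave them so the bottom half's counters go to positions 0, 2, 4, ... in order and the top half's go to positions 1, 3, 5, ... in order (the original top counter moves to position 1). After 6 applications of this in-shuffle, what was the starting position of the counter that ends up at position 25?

Work backwards from position 25, undoing one in-shuffle at a time:
25 ← 12 ← 31 ← 15 ← 7 ← 3 ← 1
So the counter now at position 25 started at position 1.

1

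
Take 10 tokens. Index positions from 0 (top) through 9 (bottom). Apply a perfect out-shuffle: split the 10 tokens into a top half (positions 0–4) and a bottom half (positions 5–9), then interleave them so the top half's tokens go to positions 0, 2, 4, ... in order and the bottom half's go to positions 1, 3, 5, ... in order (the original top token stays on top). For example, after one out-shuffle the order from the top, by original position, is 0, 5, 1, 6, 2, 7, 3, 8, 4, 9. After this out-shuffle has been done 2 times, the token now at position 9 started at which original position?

9

Work backwards from position 9, undoing one out-shuffle at a time:
9 ← 9 ← 9
So the token now at position 9 started at position 9.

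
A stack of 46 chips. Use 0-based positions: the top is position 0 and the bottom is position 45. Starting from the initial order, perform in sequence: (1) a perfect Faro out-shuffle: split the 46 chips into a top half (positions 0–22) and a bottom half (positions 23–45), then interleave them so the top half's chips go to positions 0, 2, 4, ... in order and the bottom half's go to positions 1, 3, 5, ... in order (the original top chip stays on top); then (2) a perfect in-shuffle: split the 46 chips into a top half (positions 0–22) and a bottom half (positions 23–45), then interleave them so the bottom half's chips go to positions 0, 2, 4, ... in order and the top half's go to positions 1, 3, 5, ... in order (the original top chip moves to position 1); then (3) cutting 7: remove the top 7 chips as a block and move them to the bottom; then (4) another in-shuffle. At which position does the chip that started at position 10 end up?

22

Track the chip from position 10 forward through each operation:
  after op 1 (out-shuffle): 10 → 20
  after op 2 (in-shuffle): 20 → 41
  after op 3 (cut 7): 41 → 34
  after op 4 (in-shuffle): 34 → 22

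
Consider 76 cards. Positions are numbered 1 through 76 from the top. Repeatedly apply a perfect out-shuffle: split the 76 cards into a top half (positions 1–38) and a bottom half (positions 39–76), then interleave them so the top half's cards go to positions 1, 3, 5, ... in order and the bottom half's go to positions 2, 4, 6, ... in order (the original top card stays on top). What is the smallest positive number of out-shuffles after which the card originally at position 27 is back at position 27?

Follow position 27 under repeated out-shuffles:
27 → 53 → 30 → 59 → 42 → 8 → 15 → 29 → 57 → 38 → 75 → 74 → 72 → 68 → 60 → 44 → 12 → 23 → 45 → 14 → 27
It first returns after 20 out-shuffles.

20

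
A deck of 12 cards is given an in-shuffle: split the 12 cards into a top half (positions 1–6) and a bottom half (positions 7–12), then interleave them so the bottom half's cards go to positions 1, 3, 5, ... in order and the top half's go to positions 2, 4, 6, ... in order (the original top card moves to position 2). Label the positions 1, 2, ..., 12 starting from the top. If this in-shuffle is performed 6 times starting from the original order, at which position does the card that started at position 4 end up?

9

Track the card's position through each in-shuffle:
4 → 8 → 3 → 6 → 12 → 11 → 9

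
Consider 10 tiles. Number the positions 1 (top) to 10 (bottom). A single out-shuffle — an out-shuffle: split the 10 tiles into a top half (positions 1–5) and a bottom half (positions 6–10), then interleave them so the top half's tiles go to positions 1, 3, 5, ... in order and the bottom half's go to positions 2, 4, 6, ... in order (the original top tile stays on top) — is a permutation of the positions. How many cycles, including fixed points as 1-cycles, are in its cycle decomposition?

Trace each unvisited position around until it returns:
(1) (2 3 5 9 8 6) (4 7) (10)
4 cycles in total.

4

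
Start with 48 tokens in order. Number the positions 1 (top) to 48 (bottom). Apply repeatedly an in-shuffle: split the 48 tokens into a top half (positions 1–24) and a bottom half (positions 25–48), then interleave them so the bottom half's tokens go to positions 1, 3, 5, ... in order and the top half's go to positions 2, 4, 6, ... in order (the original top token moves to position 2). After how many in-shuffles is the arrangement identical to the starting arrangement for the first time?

The in-shuffle permutes the 48 positions with cycle lengths [3, 3, 21, 21].
Every token is home exactly when every cycle has completed a whole number of laps, i.e. after lcm(3, 21) = 21 in-shuffles.

21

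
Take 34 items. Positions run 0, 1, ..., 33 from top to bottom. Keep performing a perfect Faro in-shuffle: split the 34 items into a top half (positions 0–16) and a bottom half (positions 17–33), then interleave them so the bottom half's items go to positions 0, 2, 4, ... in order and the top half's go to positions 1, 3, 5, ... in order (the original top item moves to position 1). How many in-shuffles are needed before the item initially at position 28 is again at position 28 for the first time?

Follow position 28 under repeated in-shuffles:
28 → 22 → 10 → 21 → 8 → 17 → 0 → 1 → 3 → 7 → 15 → 31 → 28
It first returns after 12 in-shuffles.

12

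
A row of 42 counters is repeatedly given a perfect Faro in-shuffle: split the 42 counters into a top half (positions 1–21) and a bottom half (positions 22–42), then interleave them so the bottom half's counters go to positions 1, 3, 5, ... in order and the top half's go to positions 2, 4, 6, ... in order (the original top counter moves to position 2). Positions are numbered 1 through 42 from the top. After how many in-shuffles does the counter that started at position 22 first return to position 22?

Follow position 22 under repeated in-shuffles:
22 → 1 → 2 → 4 → 8 → 16 → 32 → 21 → 42 → 41 → 39 → 35 → 27 → 11 → 22
It first returns after 14 in-shuffles.

14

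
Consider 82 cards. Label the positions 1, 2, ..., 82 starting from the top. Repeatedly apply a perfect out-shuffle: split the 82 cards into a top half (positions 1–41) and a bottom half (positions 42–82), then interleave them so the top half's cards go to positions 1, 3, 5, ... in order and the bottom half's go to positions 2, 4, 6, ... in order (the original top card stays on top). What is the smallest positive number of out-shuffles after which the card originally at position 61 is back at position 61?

Follow position 61 under repeated out-shuffles:
61 → 40 → 79 → 76 → 70 → 58 → 34 → 67 → 52 → 22 → 43 → 4 → 7 → 13 → 25 → 49 → 16 → 31 → 61
It first returns after 18 out-shuffles.

18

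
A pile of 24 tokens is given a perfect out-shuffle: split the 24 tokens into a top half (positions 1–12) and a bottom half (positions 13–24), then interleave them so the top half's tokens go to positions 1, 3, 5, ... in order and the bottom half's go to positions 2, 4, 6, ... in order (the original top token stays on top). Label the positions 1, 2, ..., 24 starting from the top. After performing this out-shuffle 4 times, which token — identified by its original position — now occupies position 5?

7

Work backwards from position 5, undoing one out-shuffle at a time:
5 ← 3 ← 2 ← 13 ← 7
So the token now at position 5 started at position 7.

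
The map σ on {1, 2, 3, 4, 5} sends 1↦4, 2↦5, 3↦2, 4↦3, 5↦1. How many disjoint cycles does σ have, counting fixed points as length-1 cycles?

Cycle decomposition: (1 4 3 2 5).
1 cycle.

1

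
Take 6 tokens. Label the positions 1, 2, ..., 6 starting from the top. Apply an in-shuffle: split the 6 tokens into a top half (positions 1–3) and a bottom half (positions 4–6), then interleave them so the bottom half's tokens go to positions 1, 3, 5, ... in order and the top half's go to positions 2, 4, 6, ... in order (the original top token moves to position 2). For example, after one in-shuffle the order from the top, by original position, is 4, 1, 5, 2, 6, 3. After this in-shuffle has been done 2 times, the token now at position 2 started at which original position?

4

Work backwards from position 2, undoing one in-shuffle at a time:
2 ← 1 ← 4
So the token now at position 2 started at position 4.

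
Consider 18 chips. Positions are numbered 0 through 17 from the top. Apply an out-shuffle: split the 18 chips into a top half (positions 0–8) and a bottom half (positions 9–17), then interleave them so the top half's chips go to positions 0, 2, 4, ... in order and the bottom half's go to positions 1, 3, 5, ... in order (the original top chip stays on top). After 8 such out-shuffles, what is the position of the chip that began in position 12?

Track the chip's position through each out-shuffle:
12 → 7 → 14 → 11 → 5 → 10 → 3 → 6 → 12

12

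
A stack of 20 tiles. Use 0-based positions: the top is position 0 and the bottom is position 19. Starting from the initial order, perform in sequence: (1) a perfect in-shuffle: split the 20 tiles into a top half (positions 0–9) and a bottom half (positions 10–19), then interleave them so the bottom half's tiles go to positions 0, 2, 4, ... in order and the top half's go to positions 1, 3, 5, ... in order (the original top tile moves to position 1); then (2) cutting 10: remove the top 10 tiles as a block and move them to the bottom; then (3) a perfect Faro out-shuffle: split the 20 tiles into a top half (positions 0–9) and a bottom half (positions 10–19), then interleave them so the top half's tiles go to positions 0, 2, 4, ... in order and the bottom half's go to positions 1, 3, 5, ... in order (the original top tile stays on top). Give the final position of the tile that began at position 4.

Track the tile from position 4 forward through each operation:
  after op 1 (in-shuffle): 4 → 9
  after op 2 (cut 10): 9 → 19
  after op 3 (out-shuffle): 19 → 19

19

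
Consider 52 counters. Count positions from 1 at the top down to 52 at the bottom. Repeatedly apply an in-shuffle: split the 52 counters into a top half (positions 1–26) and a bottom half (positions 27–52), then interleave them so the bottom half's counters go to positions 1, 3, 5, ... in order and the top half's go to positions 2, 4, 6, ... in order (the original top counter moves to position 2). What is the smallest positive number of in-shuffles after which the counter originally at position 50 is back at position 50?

52

Follow position 50 under repeated in-shuffles:
50 → 47 → 41 → 29 → 5 → 10 → 20 → 40 → ... → 50 (length 52)
It first returns after 52 in-shuffles.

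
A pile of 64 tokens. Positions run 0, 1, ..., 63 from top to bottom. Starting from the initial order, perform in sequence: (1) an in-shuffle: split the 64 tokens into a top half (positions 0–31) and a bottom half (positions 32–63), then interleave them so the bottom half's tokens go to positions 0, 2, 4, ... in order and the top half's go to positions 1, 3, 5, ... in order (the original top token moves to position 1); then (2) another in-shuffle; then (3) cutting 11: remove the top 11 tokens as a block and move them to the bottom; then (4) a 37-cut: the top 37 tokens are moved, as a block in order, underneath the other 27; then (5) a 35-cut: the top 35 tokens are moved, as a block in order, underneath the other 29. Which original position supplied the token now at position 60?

Undo the operations in reverse order, starting from position 60:
  undo op 5 (cut 35): 60 ← 31
  undo op 4 (cut 37): 31 ← 4
  undo op 3 (cut 11): 4 ← 15
  undo op 2 (in-shuffle, from top half): 15 ← 7
  undo op 1 (in-shuffle, from top half): 7 ← 3
So the token at position 60 came from original position 3.

3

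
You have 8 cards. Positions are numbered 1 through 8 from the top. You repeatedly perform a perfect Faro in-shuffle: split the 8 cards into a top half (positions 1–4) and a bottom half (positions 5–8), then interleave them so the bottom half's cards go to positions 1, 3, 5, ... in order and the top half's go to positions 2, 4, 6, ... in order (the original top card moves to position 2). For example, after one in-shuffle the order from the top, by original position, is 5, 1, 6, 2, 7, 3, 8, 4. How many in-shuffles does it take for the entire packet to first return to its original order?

The in-shuffle permutes the 8 positions with cycle lengths [2, 6].
Every card is home exactly when every cycle has completed a whole number of laps, i.e. after lcm(2, 6) = 6 in-shuffles.

6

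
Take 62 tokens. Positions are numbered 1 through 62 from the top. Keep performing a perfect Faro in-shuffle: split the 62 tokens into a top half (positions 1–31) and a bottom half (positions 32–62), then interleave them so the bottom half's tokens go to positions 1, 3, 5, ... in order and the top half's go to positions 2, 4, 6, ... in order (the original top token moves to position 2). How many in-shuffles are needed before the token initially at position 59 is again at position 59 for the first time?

6

Follow position 59 under repeated in-shuffles:
59 → 55 → 47 → 31 → 62 → 61 → 59
It first returns after 6 in-shuffles.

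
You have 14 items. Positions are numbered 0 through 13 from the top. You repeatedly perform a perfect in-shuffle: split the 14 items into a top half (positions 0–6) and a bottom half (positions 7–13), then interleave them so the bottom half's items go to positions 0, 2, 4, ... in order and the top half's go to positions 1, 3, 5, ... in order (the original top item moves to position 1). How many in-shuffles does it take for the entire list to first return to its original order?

The in-shuffle permutes the 14 positions with cycle lengths [2, 4, 4, 4].
Every item is home exactly when every cycle has completed a whole number of laps, i.e. after lcm(2, 4) = 4 in-shuffles.

4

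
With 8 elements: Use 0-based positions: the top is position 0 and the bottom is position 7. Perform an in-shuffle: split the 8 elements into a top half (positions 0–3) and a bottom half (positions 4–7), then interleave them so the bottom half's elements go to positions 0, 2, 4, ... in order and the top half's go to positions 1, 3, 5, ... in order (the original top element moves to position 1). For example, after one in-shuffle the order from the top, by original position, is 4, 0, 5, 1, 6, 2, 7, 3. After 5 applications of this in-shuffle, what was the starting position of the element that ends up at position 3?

7

Work backwards from position 3, undoing one in-shuffle at a time:
3 ← 1 ← 0 ← 4 ← 6 ← 7
So the element now at position 3 started at position 7.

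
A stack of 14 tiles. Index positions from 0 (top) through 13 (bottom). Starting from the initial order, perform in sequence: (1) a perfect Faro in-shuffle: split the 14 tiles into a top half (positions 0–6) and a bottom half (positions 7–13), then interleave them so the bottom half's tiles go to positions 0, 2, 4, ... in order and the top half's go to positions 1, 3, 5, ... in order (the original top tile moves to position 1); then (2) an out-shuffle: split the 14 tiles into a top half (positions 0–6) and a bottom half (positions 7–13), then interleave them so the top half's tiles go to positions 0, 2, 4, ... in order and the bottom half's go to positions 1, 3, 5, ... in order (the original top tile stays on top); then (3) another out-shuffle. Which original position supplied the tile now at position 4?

0

Undo the operations in reverse order, starting from position 4:
  undo op 3 (out-shuffle, from top half): 4 ← 2
  undo op 2 (out-shuffle, from top half): 2 ← 1
  undo op 1 (in-shuffle, from top half): 1 ← 0
So the tile at position 4 came from original position 0.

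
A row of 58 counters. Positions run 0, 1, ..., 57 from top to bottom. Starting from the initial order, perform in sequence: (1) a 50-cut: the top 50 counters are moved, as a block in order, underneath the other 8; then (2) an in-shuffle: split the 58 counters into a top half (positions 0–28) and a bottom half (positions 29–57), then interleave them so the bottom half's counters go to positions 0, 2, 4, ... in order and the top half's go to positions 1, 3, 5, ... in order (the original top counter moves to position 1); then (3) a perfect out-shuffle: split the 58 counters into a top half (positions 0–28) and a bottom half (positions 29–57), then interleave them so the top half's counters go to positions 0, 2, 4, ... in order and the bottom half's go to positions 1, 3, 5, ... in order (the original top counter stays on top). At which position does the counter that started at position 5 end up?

54

Track the counter from position 5 forward through each operation:
  after op 1 (cut 50): 5 → 13
  after op 2 (in-shuffle): 13 → 27
  after op 3 (out-shuffle): 27 → 54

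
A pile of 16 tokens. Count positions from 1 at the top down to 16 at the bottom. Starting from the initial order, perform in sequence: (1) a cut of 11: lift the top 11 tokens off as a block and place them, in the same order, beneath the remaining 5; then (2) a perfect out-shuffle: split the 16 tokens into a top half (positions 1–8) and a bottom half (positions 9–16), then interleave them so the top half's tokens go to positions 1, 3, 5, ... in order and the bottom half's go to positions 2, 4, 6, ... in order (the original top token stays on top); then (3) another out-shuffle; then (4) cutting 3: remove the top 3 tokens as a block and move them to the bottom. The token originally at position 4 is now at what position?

16

Track the token from position 4 forward through each operation:
  after op 1 (cut 11): 4 → 9
  after op 2 (out-shuffle): 9 → 2
  after op 3 (out-shuffle): 2 → 3
  after op 4 (cut 3): 3 → 16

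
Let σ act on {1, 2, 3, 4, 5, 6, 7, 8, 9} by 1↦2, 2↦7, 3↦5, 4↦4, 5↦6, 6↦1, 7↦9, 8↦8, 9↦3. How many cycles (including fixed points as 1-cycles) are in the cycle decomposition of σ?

3

Cycle decomposition: (1 2 7 9 3 5 6) (4) (8).
3 cycles.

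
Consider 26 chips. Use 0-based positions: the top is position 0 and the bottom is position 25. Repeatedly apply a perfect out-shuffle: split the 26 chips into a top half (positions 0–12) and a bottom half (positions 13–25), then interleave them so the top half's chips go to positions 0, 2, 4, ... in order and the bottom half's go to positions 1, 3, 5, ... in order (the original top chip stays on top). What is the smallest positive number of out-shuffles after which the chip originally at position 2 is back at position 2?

Follow position 2 under repeated out-shuffles:
2 → 4 → 8 → 16 → 7 → 14 → 3 → 6 → 12 → 24 → 23 → 21 → 17 → 9 → 18 → 11 → 22 → 19 → 13 → 1 → 2
It first returns after 20 out-shuffles.

20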